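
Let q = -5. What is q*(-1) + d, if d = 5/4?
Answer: 25/4 ≈ 6.2500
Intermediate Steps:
d = 5/4 (d = 5*(1/4) = 5/4 ≈ 1.2500)
q*(-1) + d = -5*(-1) + 5/4 = 5 + 5/4 = 25/4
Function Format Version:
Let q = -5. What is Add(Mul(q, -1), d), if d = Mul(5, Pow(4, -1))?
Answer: Rational(25, 4) ≈ 6.2500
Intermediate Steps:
d = Rational(5, 4) (d = Mul(5, Rational(1, 4)) = Rational(5, 4) ≈ 1.2500)
Add(Mul(q, -1), d) = Add(Mul(-5, -1), Rational(5, 4)) = Add(5, Rational(5, 4)) = Rational(25, 4)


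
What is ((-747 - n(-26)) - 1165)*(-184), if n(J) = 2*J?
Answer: 342240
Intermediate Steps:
((-747 - n(-26)) - 1165)*(-184) = ((-747 - 2*(-26)) - 1165)*(-184) = ((-747 - 1*(-52)) - 1165)*(-184) = ((-747 + 52) - 1165)*(-184) = (-695 - 1165)*(-184) = -1860*(-184) = 342240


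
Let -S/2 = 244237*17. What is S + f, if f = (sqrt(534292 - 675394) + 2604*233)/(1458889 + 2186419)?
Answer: -7567712113283/911327 + 9*I*sqrt(1742)/3645308 ≈ -8.3041e+6 + 0.00010305*I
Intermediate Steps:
S = -8304058 (S = -488474*17 = -2*4152029 = -8304058)
f = 151683/911327 + 9*I*sqrt(1742)/3645308 (f = (sqrt(-141102) + 606732)/3645308 = (9*I*sqrt(1742) + 606732)*(1/3645308) = (606732 + 9*I*sqrt(1742))*(1/3645308) = 151683/911327 + 9*I*sqrt(1742)/3645308 ≈ 0.16644 + 0.00010305*I)
S + f = -8304058 + (151683/911327 + 9*I*sqrt(1742)/3645308) = -7567712113283/911327 + 9*I*sqrt(1742)/3645308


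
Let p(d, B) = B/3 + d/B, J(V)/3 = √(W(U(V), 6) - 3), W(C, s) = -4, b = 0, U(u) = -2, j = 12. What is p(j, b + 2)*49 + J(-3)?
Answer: 980/3 + 3*I*√7 ≈ 326.67 + 7.9373*I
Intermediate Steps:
J(V) = 3*I*√7 (J(V) = 3*√(-4 - 3) = 3*√(-7) = 3*(I*√7) = 3*I*√7)
p(d, B) = B/3 + d/B (p(d, B) = B*(⅓) + d/B = B/3 + d/B)
p(j, b + 2)*49 + J(-3) = ((0 + 2)/3 + 12/(0 + 2))*49 + 3*I*√7 = ((⅓)*2 + 12/2)*49 + 3*I*√7 = (⅔ + 12*(½))*49 + 3*I*√7 = (⅔ + 6)*49 + 3*I*√7 = (20/3)*49 + 3*I*√7 = 980/3 + 3*I*√7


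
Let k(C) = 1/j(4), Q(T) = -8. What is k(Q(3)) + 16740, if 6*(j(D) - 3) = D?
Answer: 184143/11 ≈ 16740.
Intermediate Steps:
j(D) = 3 + D/6
k(C) = 3/11 (k(C) = 1/(3 + (⅙)*4) = 1/(3 + ⅔) = 1/(11/3) = 3/11)
k(Q(3)) + 16740 = 3/11 + 16740 = 184143/11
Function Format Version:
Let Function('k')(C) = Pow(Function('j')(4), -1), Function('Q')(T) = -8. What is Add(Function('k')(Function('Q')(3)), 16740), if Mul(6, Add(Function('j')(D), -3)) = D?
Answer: Rational(184143, 11) ≈ 16740.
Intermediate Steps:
Function('j')(D) = Add(3, Mul(Rational(1, 6), D))
Function('k')(C) = Rational(3, 11) (Function('k')(C) = Pow(Add(3, Mul(Rational(1, 6), 4)), -1) = Pow(Add(3, Rational(2, 3)), -1) = Pow(Rational(11, 3), -1) = Rational(3, 11))
Add(Function('k')(Function('Q')(3)), 16740) = Add(Rational(3, 11), 16740) = Rational(184143, 11)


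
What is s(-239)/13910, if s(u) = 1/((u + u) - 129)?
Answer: -1/8443370 ≈ -1.1844e-7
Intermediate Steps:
s(u) = 1/(-129 + 2*u) (s(u) = 1/(2*u - 129) = 1/(-129 + 2*u))
s(-239)/13910 = 1/((-129 + 2*(-239))*13910) = (1/13910)/(-129 - 478) = (1/13910)/(-607) = -1/607*1/13910 = -1/8443370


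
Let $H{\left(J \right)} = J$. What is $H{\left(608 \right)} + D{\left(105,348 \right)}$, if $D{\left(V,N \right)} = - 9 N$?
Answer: $-2524$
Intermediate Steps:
$H{\left(608 \right)} + D{\left(105,348 \right)} = 608 - 3132 = -2524$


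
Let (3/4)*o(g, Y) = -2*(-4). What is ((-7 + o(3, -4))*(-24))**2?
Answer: 7744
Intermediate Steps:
o(g, Y) = 32/3 (o(g, Y) = 4*(-2*(-4))/3 = (4/3)*8 = 32/3)
((-7 + o(3, -4))*(-24))**2 = ((-7 + 32/3)*(-24))**2 = ((11/3)*(-24))**2 = (-88)**2 = 7744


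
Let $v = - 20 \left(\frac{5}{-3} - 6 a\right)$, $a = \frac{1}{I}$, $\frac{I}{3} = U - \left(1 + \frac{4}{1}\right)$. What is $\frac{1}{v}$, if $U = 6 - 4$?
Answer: $\frac{1}{20} \approx 0.05$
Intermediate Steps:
$U = 2$
$I = -9$ ($I = 3 \left(2 - \left(1 + \frac{4}{1}\right)\right) = 3 \left(2 - 5\right) = 3 \left(-3\right) = -9$)
$a = - \frac{1}{9}$ ($a = \frac{1}{-9} = - \frac{1}{9} \approx -0.11111$)
$v = 20$ ($v = - 20 \left(\frac{5}{-3} - - \frac{2}{3}\right) = - 20 \left(5 \left(- \frac{1}{3}\right) + \frac{2}{3}\right) = - 20 \left(- \frac{5}{3} + \frac{2}{3}\right) = \left(-20\right) \left(-1\right) = 20$)
$\frac{1}{v} = \frac{1}{20}$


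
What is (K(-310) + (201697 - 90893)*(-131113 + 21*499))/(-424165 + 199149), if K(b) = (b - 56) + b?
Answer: 3341682603/56254 ≈ 59403.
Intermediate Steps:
K(b) = -56 + 2*b (K(b) = (-56 + b) + b = -56 + 2*b)
(K(-310) + (201697 - 90893)*(-131113 + 21*499))/(-424165 + 199149) = ((-56 + 2*(-310)) + (201697 - 90893)*(-131113 + 21*499))/(-424165 + 199149) = ((-56 - 620) + 110804*(-131113 + 10479))/(-225016) = (-676 + 110804*(-120634))*(-1/225016) = (-676 - 13366729736)*(-1/225016) = -13366730412*(-1/225016) = 3341682603/56254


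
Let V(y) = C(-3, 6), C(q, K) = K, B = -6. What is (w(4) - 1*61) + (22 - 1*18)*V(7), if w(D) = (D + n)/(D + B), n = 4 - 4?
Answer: -39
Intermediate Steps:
n = 0
w(D) = D/(-6 + D) (w(D) = (D + 0)/(D - 6) = D/(-6 + D))
V(y) = 6
(w(4) - 1*61) + (22 - 1*18)*V(7) = (4/(-6 + 4) - 1*61) + (22 - 1*18)*6 = (4/(-2) - 61) + (22 - 18)*6 = (4*(-½) - 61) + 4*6 = (-2 - 61) + 24 = -63 + 24 = -39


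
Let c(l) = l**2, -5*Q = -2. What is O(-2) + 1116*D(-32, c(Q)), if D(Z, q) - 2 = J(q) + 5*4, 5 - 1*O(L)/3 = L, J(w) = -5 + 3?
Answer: 22341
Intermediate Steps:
J(w) = -2
O(L) = 15 - 3*L
Q = 2/5 (Q = -1/5*(-2) = 2/5 ≈ 0.40000)
D(Z, q) = 20 (D(Z, q) = 2 + (-2 + 5*4) = 2 + (-2 + 20) = 2 + 18 = 20)
O(-2) + 1116*D(-32, c(Q)) = (15 - 3*(-2)) + 1116*20 = (15 + 6) + 22320 = 21 + 22320 = 22341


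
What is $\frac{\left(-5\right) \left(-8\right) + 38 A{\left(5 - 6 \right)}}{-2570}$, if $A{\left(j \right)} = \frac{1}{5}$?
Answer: $- \frac{119}{6425} \approx -0.018521$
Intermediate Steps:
$A{\left(j \right)} = \frac{1}{5}$
$\frac{\left(-5\right) \left(-8\right) + 38 A{\left(5 - 6 \right)}}{-2570} = \frac{\left(-5\right) \left(-8\right) + 38 \cdot \frac{1}{5}}{-2570} = \left(40 + \frac{38}{5}\right) \left(- \frac{1}{2570}\right) = \frac{238}{5} \left(- \frac{1}{2570}\right) = - \frac{119}{6425}$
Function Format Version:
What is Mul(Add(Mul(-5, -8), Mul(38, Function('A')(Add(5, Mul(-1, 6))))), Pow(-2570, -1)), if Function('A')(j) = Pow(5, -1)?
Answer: Rational(-119, 6425) ≈ -0.018521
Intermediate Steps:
Function('A')(j) = Rational(1, 5)
Mul(Add(Mul(-5, -8), Mul(38, Function('A')(Add(5, Mul(-1, 6))))), Pow(-2570, -1)) = Mul(Add(Mul(-5, -8), Mul(38, Rational(1, 5))), Pow(-2570, -1)) = Mul(Add(40, Rational(38, 5)), Rational(-1, 2570)) = Mul(Rational(238, 5), Rational(-1, 2570)) = Rational(-119, 6425)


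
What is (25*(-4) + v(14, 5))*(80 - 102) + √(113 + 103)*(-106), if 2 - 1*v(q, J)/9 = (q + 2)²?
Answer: 52492 - 636*√6 ≈ 50934.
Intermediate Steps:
v(q, J) = 18 - 9*(2 + q)² (v(q, J) = 18 - 9*(q + 2)² = 18 - 9*(2 + q)²)
(25*(-4) + v(14, 5))*(80 - 102) + √(113 + 103)*(-106) = (25*(-4) + (18 - 9*(2 + 14)²))*(80 - 102) + √(113 + 103)*(-106) = (-100 + (18 - 9*16²))*(-22) + √216*(-106) = (-100 + (18 - 9*256))*(-22) + (6*√6)*(-106) = (-100 + (18 - 2304))*(-22) - 636*√6 = (-100 - 2286)*(-22) - 636*√6 = -2386*(-22) - 636*√6 = 52492 - 636*√6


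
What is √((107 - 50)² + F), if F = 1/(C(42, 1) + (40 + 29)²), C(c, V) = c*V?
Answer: 2*√18737641311/4803 ≈ 57.000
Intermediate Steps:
C(c, V) = V*c
F = 1/4803 (F = 1/(1*42 + (40 + 29)²) = 1/(42 + 69²) = 1/(42 + 4761) = 1/4803 ≈ 0.00020820)
√((107 - 50)² + F) = √((107 - 50)² + 1/4803) = √(57² + 1/4803) = √(3249 + 1/4803) = √(15604948/4803) = 2*√18737641311/4803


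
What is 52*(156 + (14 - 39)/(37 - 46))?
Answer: 74308/9 ≈ 8256.4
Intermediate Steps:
52*(156 + (14 - 39)/(37 - 46)) = 52*(156 - 25/(-9)) = 52*(156 - 25*(-⅑)) = 52*(156 + 25/9) = 52*(1429/9) = 74308/9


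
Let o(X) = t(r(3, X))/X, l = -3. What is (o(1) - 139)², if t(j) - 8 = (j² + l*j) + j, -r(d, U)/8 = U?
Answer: 2601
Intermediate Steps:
r(d, U) = -8*U
t(j) = 8 + j² - 2*j (t(j) = 8 + ((j² - 3*j) + j) = 8 + (j² - 2*j) = 8 + j² - 2*j)
o(X) = (8 + 16*X + 64*X²)/X (o(X) = (8 + (-8*X)² - (-16)*X)/X = (8 + 64*X² + 16*X)/X = (8 + 16*X + 64*X²)/X)
(o(1) - 139)² = ((16 + 8/1 + 64*1) - 139)² = ((16 + 8*1 + 64) - 139)² = ((16 + 8 + 64) - 139)² = (88 - 139)² = (-51)² = 2601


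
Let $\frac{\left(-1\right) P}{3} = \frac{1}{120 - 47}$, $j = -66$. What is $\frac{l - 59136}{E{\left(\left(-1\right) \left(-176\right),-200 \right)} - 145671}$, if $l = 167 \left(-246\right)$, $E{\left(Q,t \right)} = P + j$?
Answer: $\frac{1219319}{1773134} \approx 0.68766$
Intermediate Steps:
$P = - \frac{3}{73}$ ($P = - \frac{3}{120 - 47} = - \frac{3}{73} \approx -0.041096$)
$E{\left(Q,t \right)} = - \frac{4821}{73}$ ($E{\left(Q,t \right)} = - \frac{3}{73} - 66 = - \frac{4821}{73}$)
$l = -41082$
$\frac{l - 59136}{E{\left(\left(-1\right) \left(-176\right),-200 \right)} - 145671} = \frac{-41082 - 59136}{- \frac{4821}{73} - 145671} = - \frac{100218}{- \frac{10638804}{73}} = \left(-100218\right) \left(- \frac{73}{10638804}\right) = \frac{1219319}{1773134}$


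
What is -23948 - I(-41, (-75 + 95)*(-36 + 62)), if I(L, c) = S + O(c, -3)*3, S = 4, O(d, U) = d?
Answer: -25512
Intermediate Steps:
I(L, c) = 4 + 3*c (I(L, c) = 4 + c*3 = 4 + 3*c)
-23948 - I(-41, (-75 + 95)*(-36 + 62)) = -23948 - (4 + 3*((-75 + 95)*(-36 + 62))) = -23948 - (4 + 3*(20*26)) = -23948 - (4 + 3*520) = -23948 - (4 + 1560) = -23948 - 1*1564 = -23948 - 1564 = -25512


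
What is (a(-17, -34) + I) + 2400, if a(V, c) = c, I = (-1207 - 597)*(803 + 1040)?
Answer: -3322406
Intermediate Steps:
I = -3324772 (I = -1804*1843 = -3324772)
(a(-17, -34) + I) + 2400 = (-34 - 3324772) + 2400 = -3324806 + 2400 = -3322406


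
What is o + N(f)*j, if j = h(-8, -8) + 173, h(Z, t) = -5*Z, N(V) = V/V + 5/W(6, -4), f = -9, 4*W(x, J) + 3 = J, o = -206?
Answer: -4211/7 ≈ -601.57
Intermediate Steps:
W(x, J) = -¾ + J/4
N(V) = -13/7 (N(V) = V/V + 5/(-¾ + (¼)*(-4)) = 1 + 5/(-¾ - 1) = 1 + 5/(-7/4) = 1 + 5*(-4/7) = 1 - 20/7 = -13/7)
j = 213 (j = -5*(-8) + 173 = 40 + 173 = 213)
o + N(f)*j = -206 - 13/7*213 = -206 - 2769/7 = -4211/7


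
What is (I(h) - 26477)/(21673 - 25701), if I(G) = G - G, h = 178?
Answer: 26477/4028 ≈ 6.5732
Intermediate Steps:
I(G) = 0
(I(h) - 26477)/(21673 - 25701) = (0 - 26477)/(21673 - 25701) = -26477/(-4028) = -26477*(-1/4028) = 26477/4028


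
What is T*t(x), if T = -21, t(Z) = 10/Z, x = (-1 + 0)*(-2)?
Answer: -105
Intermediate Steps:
x = 2 (x = -1*(-2) = 2)
T*t(x) = -210/2 = -21*5 = -105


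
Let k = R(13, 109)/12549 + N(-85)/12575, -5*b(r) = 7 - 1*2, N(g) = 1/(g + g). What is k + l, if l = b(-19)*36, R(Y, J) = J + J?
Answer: -965292474049/26826624750 ≈ -35.983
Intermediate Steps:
R(Y, J) = 2*J
N(g) = 1/(2*g)
b(r) = -1 (b(r) = -(7 - 1*2)/5 = -(7 - 2)/5 = -⅕*5 = -1)
k = 466016951/26826624750 (k = (2*109)/12549 + ((½)/(-85))/12575 = 218*(1/12549) + ((½)*(-1/85))*(1/12575) = 218/12549 - 1/170*1/12575 = 218/12549 - 1/2137750 = 466016951/26826624750 ≈ 0.017371)
l = -36 (l = -1*36 = -36)
k + l = 466016951/26826624750 - 36 = -965292474049/26826624750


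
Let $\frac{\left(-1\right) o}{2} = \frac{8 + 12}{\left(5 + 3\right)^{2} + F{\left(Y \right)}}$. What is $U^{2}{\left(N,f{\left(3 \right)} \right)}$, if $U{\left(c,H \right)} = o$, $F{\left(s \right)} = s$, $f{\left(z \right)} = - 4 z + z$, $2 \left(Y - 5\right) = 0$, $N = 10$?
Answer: $\frac{1600}{4761} \approx 0.33606$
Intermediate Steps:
$Y = 5$ ($Y = 5 + \frac{1}{2} \cdot 0 = 5 + 0 = 5$)
$f{\left(z \right)} = - 3 z$
$o = - \frac{40}{69}$ ($o = - 2 \frac{8 + 12}{\left(5 + 3\right)^{2} + 5} = - 2 \frac{20}{8^{2} + 5} = - 2 \frac{20}{64 + 5} = - 2 \cdot \frac{20}{69} = - 2 \cdot 20 \cdot \frac{1}{69} = \left(-2\right) \frac{20}{69} = - \frac{40}{69} \approx -0.57971$)
$U{\left(c,H \right)} = - \frac{40}{69}$
$U^{2}{\left(N,f{\left(3 \right)} \right)} = \left(- \frac{40}{69}\right)^{2} = \frac{1600}{4761}$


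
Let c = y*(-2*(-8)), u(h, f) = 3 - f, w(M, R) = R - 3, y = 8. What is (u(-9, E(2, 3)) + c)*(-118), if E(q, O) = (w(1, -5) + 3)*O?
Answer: -17228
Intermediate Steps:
w(M, R) = -3 + R
E(q, O) = -5*O (E(q, O) = ((-3 - 5) + 3)*O = (-8 + 3)*O = -5*O)
c = 128 (c = 8*(-2*(-8)) = 8*16 = 128)
(u(-9, E(2, 3)) + c)*(-118) = ((3 - (-5)*3) + 128)*(-118) = ((3 - 1*(-15)) + 128)*(-118) = ((3 + 15) + 128)*(-118) = (18 + 128)*(-118) = 146*(-118) = -17228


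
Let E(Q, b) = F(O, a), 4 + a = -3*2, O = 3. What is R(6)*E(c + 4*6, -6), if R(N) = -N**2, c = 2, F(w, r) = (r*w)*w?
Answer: 3240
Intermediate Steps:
a = -10 (a = -4 - 3*2 = -4 - 6 = -10)
F(w, r) = r*w**2
E(Q, b) = -90 (E(Q, b) = -10*3**2 = -10*9 = -90)
R(6)*E(c + 4*6, -6) = -1*6**2*(-90) = -1*36*(-90) = -36*(-90) = 3240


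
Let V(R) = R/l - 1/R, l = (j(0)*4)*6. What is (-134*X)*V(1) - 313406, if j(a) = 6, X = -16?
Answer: -2839816/9 ≈ -3.1554e+5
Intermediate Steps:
l = 144 (l = (6*4)*6 = 24*6 = 144)
V(R) = -1/R + R/144 (V(R) = R/144 - 1/R = -1/R + R/144)
(-134*X)*V(1) - 313406 = (-134*(-16))*(-1/1 + (1/144)*1) - 313406 = 2144*(-1*1 + 1/144) - 313406 = 2144*(-1 + 1/144) - 313406 = 2144*(-143/144) - 313406 = -19162/9 - 313406 = -2839816/9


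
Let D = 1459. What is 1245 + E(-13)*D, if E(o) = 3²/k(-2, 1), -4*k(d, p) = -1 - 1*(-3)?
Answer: -25017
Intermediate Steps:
k(d, p) = -½ (k(d, p) = -(-1 - 1*(-3))/4 = -(-1 + 3)/4 = -¼*2 = -½)
E(o) = -18 (E(o) = 3²/(-½) = 9*(-2) = -18)
1245 + E(-13)*D = 1245 - 18*1459 = 1245 - 26262 = -25017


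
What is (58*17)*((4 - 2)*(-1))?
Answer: -1972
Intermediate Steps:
(58*17)*((4 - 2)*(-1)) = 986*(2*(-1)) = 986*(-2) = -1972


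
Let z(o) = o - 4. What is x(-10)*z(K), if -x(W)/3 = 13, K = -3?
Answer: 273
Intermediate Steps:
z(o) = -4 + o
x(W) = -39 (x(W) = -3*13 = -39)
x(-10)*z(K) = -39*(-4 - 3) = -39*(-7) = 273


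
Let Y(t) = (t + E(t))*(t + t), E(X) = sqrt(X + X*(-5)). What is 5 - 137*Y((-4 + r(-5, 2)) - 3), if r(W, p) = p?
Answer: -6845 + 2740*sqrt(5) ≈ -718.17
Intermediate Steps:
E(X) = 2*sqrt(-X) (E(X) = sqrt(X - 5*X) = sqrt(-4*X) = 2*sqrt(-X))
Y(t) = 2*t*(t + 2*sqrt(-t)) (Y(t) = (t + 2*sqrt(-t))*(t + t) = (t + 2*sqrt(-t))*(2*t) = 2*t*(t + 2*sqrt(-t)))
5 - 137*Y((-4 + r(-5, 2)) - 3) = 5 - 274*((-4 + 2) - 3)*(((-4 + 2) - 3) + 2*sqrt(-((-4 + 2) - 3))) = 5 - 274*(-2 - 3)*((-2 - 3) + 2*sqrt(-(-2 - 3))) = 5 - 274*(-5)*(-5 + 2*sqrt(-1*(-5))) = 5 - 274*(-5)*(-5 + 2*sqrt(5)) = 5 - 137*(50 - 20*sqrt(5)) = 5 + (-6850 + 2740*sqrt(5)) = -6845 + 2740*sqrt(5)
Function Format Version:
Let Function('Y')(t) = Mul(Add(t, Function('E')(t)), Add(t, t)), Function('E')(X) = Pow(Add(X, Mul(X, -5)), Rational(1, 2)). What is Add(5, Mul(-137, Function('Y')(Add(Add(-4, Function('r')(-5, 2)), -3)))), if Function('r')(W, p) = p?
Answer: Add(-6845, Mul(2740, Pow(5, Rational(1, 2)))) ≈ -718.17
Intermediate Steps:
Function('E')(X) = Mul(2, Pow(Mul(-1, X), Rational(1, 2))) (Function('E')(X) = Pow(Add(X, Mul(-5, X)), Rational(1, 2)) = Pow(Mul(-4, X), Rational(1, 2)) = Mul(2, Pow(Mul(-1, X), Rational(1, 2))))
Function('Y')(t) = Mul(2, t, Add(t, Mul(2, Pow(Mul(-1, t), Rational(1, 2))))) (Function('Y')(t) = Mul(Add(t, Mul(2, Pow(Mul(-1, t), Rational(1, 2)))), Add(t, t)) = Mul(Add(t, Mul(2, Pow(Mul(-1, t), Rational(1, 2)))), Mul(2, t)) = Mul(2, t, Add(t, Mul(2, Pow(Mul(-1, t), Rational(1, 2))))))
Add(5, Mul(-137, Function('Y')(Add(Add(-4, Function('r')(-5, 2)), -3)))) = Add(5, Mul(-137, Mul(2, Add(Add(-4, 2), -3), Add(Add(Add(-4, 2), -3), Mul(2, Pow(Mul(-1, Add(Add(-4, 2), -3)), Rational(1, 2))))))) = Add(5, Mul(-137, Mul(2, Add(-2, -3), Add(Add(-2, -3), Mul(2, Pow(Mul(-1, Add(-2, -3)), Rational(1, 2))))))) = Add(5, Mul(-137, Mul(2, -5, Add(-5, Mul(2, Pow(Mul(-1, -5), Rational(1, 2))))))) = Add(5, Mul(-137, Mul(2, -5, Add(-5, Mul(2, Pow(5, Rational(1, 2))))))) = Add(5, Mul(-137, Add(50, Mul(-20, Pow(5, Rational(1, 2)))))) = Add(5, Add(-6850, Mul(2740, Pow(5, Rational(1, 2))))) = Add(-6845, Mul(2740, Pow(5, Rational(1, 2))))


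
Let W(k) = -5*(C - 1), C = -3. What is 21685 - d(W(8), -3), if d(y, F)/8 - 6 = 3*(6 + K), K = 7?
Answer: 21325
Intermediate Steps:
W(k) = 20 (W(k) = -5*(-3 - 1) = -5*(-4) = 20)
d(y, F) = 360 (d(y, F) = 48 + 8*(3*(6 + 7)) = 48 + 8*(3*13) = 48 + 8*39 = 48 + 312 = 360)
21685 - d(W(8), -3) = 21685 - 1*360 = 21685 - 360 = 21325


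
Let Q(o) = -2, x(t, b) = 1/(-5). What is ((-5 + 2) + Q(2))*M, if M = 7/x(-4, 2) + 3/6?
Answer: 345/2 ≈ 172.50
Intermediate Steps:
x(t, b) = -1/5
M = -69/2 (M = 7/(-1/5) + 3/6 = 7*(-5) + 3*(1/6) = -35 + 1/2 = -69/2 ≈ -34.500)
((-5 + 2) + Q(2))*M = ((-5 + 2) - 2)*(-69/2) = (-3 - 2)*(-69/2) = -5*(-69/2) = 345/2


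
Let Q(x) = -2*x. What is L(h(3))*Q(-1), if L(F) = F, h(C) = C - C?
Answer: 0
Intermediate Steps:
h(C) = 0
L(h(3))*Q(-1) = 0*(-2*(-1)) = 0*2 = 0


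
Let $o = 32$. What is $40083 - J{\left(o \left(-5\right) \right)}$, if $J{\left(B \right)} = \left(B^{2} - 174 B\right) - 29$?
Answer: $-13328$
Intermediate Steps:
$J{\left(B \right)} = -29 + B^{2} - 174 B$
$40083 - J{\left(o \left(-5\right) \right)} = 40083 - \left(-29 + \left(32 \left(-5\right)\right)^{2} - 174 \cdot 32 \left(-5\right)\right) = 40083 - \left(-29 + \left(-160\right)^{2} - -27840\right) = 40083 - \left(-29 + 25600 + 27840\right) = 40083 - 53411 = -13328$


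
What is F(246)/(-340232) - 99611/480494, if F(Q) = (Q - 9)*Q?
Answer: -15476152735/40869858652 ≈ -0.37867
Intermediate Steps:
F(Q) = Q*(-9 + Q) (F(Q) = (-9 + Q)*Q = Q*(-9 + Q))
F(246)/(-340232) - 99611/480494 = (246*(-9 + 246))/(-340232) - 99611/480494 = (246*237)*(-1/340232) - 99611*1/480494 = 58302*(-1/340232) - 99611/480494 = -29151/170116 - 99611/480494 = -15476152735/40869858652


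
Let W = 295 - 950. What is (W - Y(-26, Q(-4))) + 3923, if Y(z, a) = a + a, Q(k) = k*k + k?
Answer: 3244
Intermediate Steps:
Q(k) = k + k**2 (Q(k) = k**2 + k = k + k**2)
Y(z, a) = 2*a
W = -655
(W - Y(-26, Q(-4))) + 3923 = (-655 - 2*(-4*(1 - 4))) + 3923 = (-655 - 2*(-4*(-3))) + 3923 = (-655 - 2*12) + 3923 = (-655 - 1*24) + 3923 = (-655 - 24) + 3923 = -679 + 3923 = 3244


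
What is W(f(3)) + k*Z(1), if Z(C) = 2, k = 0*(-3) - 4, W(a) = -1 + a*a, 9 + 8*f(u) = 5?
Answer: -35/4 ≈ -8.7500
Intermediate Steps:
f(u) = -1/2 (f(u) = -9/8 + (1/8)*5 = -9/8 + 5/8 = -1/2)
W(a) = -1 + a**2
k = -4 (k = 0 - 4 = -4)
W(f(3)) + k*Z(1) = (-1 + (-1/2)**2) - 4*2 = (-1 + 1/4) - 8 = -3/4 - 8 = -35/4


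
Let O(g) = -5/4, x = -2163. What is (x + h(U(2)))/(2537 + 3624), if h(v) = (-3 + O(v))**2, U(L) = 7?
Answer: -34319/98576 ≈ -0.34815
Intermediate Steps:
O(g) = -5/4 (O(g) = -5*1/4 = -5/4)
h(v) = 289/16 (h(v) = (-3 - 5/4)**2 = (-17/4)**2 = 289/16)
(x + h(U(2)))/(2537 + 3624) = (-2163 + 289/16)/(2537 + 3624) = -34319/16/6161 = -34319/16*1/6161 = -34319/98576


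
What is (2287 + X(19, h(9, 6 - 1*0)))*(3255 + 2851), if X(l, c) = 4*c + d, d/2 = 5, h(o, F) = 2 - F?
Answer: 13927786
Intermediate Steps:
d = 10 (d = 2*5 = 10)
X(l, c) = 10 + 4*c (X(l, c) = 4*c + 10 = 10 + 4*c)
(2287 + X(19, h(9, 6 - 1*0)))*(3255 + 2851) = (2287 + (10 + 4*(2 - (6 - 1*0))))*(3255 + 2851) = (2287 + (10 + 4*(2 - (6 + 0))))*6106 = (2287 + (10 + 4*(2 - 1*6)))*6106 = (2287 + (10 + 4*(2 - 6)))*6106 = (2287 + (10 + 4*(-4)))*6106 = (2287 + (10 - 16))*6106 = (2287 - 6)*6106 = 2281*6106 = 13927786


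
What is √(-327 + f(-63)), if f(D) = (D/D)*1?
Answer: I*√326 ≈ 18.055*I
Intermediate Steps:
f(D) = 1 (f(D) = 1*1 = 1)
√(-327 + f(-63)) = √(-327 + 1) = √(-326) = I*√326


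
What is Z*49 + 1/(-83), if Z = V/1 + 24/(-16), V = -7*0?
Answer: -12203/166 ≈ -73.512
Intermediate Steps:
V = 0
Z = -3/2 (Z = 0/1 + 24/(-16) = 0*1 + 24*(-1/16) = 0 - 3/2 = -3/2 ≈ -1.5000)
Z*49 + 1/(-83) = -3/2*49 + 1/(-83) = -147/2 - 1/83 = -12203/166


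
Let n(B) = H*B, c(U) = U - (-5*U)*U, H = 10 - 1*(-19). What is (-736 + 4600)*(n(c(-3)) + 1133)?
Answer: 9084264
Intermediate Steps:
H = 29 (H = 10 + 19 = 29)
c(U) = U + 5*U² (c(U) = U - (-5)*U² = U + 5*U²)
n(B) = 29*B
(-736 + 4600)*(n(c(-3)) + 1133) = (-736 + 4600)*(29*(-3*(1 + 5*(-3))) + 1133) = 3864*(29*(-3*(1 - 15)) + 1133) = 3864*(29*(-3*(-14)) + 1133) = 3864*(29*42 + 1133) = 3864*(1218 + 1133) = 3864*2351 = 9084264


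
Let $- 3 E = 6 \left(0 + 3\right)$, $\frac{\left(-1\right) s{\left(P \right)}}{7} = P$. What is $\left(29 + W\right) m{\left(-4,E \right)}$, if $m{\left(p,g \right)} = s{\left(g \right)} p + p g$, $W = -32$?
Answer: $432$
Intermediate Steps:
$s{\left(P \right)} = - 7 P$
$E = -6$ ($E = - \frac{6 \left(0 + 3\right)}{3} = - \frac{6 \cdot 3}{3} = \left(- \frac{1}{3}\right) 18 = -6$)
$m{\left(p,g \right)} = - 6 g p$ ($m{\left(p,g \right)} = - 7 g p + p g = - 7 g p + g p = - 6 g p$)
$\left(29 + W\right) m{\left(-4,E \right)} = \left(29 - 32\right) \left(\left(-6\right) \left(-6\right) \left(-4\right)\right) = \left(-3\right) \left(-144\right) = 432$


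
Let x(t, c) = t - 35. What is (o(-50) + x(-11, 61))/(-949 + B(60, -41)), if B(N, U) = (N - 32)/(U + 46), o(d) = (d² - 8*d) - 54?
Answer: -14000/4717 ≈ -2.9680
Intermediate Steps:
x(t, c) = -35 + t
o(d) = -54 + d² - 8*d
B(N, U) = (-32 + N)/(46 + U)
(o(-50) + x(-11, 61))/(-949 + B(60, -41)) = ((-54 + (-50)² - 8*(-50)) + (-35 - 11))/(-949 + (-32 + 60)/(46 - 41)) = ((-54 + 2500 + 400) - 46)/(-949 + 28/5) = (2846 - 46)/(-949 + (⅕)*28) = 2800/(-949 + 28/5) = 2800/(-4717/5) = 2800*(-5/4717) = -14000/4717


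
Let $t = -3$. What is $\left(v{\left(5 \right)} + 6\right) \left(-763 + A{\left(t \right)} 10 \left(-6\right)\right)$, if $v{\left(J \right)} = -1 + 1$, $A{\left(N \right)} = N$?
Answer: $-3498$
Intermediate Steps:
$v{\left(J \right)} = 0$
$\left(v{\left(5 \right)} + 6\right) \left(-763 + A{\left(t \right)} 10 \left(-6\right)\right) = \left(0 + 6\right) \left(-763 + \left(-3\right) 10 \left(-6\right)\right) = 6 \left(-763 - -180\right) = 6 \left(-763 + 180\right) = 6 \left(-583\right) = -3498$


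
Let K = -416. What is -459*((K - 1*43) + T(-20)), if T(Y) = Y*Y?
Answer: 27081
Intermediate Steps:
T(Y) = Y²
-459*((K - 1*43) + T(-20)) = -459*((-416 - 1*43) + (-20)²) = -459*((-416 - 43) + 400) = -459*(-459 + 400) = -459*(-59) = 27081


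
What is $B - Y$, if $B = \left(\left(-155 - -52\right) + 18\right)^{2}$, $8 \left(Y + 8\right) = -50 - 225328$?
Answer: $\frac{141621}{4} \approx 35405.0$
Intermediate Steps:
$Y = - \frac{112721}{4}$ ($Y = -8 + \frac{-50 - 225328}{8} = -8 + \frac{1}{8} \left(-225378\right) = -8 - \frac{112689}{4} = - \frac{112721}{4} \approx -28180.0$)
$B = 7225$ ($B = \left(\left(-155 + 52\right) + 18\right)^{2} = \left(-103 + 18\right)^{2} = \left(-85\right)^{2} = 7225$)
$B - Y = 7225 - - \frac{112721}{4} = 7225 + \frac{112721}{4} = \frac{141621}{4}$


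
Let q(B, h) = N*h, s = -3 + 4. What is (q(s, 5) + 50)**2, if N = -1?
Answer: 2025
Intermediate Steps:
s = 1
q(B, h) = -h
(q(s, 5) + 50)**2 = (-1*5 + 50)**2 = (-5 + 50)**2 = 45**2 = 2025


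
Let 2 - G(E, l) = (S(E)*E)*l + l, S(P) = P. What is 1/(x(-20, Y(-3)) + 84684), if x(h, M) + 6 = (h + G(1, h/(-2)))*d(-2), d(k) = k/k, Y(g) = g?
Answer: 1/84640 ≈ 1.1815e-5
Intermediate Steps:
G(E, l) = 2 - l - l*E² (G(E, l) = 2 - ((E*E)*l + l) = 2 - (E²*l + l) = 2 - (l*E² + l) = 2 - (l + l*E²) = 2 + (-l - l*E²) = 2 - l - l*E²)
d(k) = 1
x(h, M) = -4 + 2*h (x(h, M) = -6 + (h + (2 - h/(-2) - 1*h/(-2)*1²))*1 = -6 + (h + (2 - h*(-1)/2 - 1*h*(-½)*1))*1 = -6 + (h + (2 - (-1)*h/2 - 1*(-h/2)*1))*1 = -6 + (h + (2 + h/2 + h/2))*1 = -6 + (h + (2 + h))*1 = -6 + (2 + 2*h)*1 = -6 + (2 + 2*h) = -4 + 2*h)
1/(x(-20, Y(-3)) + 84684) = 1/((-4 + 2*(-20)) + 84684) = 1/((-4 - 40) + 84684) = 1/(-44 + 84684) = 1/84640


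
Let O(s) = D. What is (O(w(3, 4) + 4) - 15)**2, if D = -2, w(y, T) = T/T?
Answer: 289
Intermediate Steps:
w(y, T) = 1
O(s) = -2
(O(w(3, 4) + 4) - 15)**2 = (-2 - 15)**2 = (-17)**2 = 289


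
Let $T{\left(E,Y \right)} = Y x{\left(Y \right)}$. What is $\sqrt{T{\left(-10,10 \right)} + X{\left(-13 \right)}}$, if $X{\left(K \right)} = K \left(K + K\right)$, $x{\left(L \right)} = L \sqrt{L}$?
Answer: $\sqrt{338 + 100 \sqrt{10}} \approx 25.578$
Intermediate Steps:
$x{\left(L \right)} = L^{\frac{3}{2}}$
$X{\left(K \right)} = 2 K^{2}$ ($X{\left(K \right)} = K 2 K = 2 K^{2}$)
$T{\left(E,Y \right)} = Y^{\frac{5}{2}}$ ($T{\left(E,Y \right)} = Y Y^{\frac{3}{2}} = Y^{\frac{5}{2}}$)
$\sqrt{T{\left(-10,10 \right)} + X{\left(-13 \right)}} = \sqrt{10^{\frac{5}{2}} + 2 \left(-13\right)^{2}} = \sqrt{100 \sqrt{10} + 2 \cdot 169} = \sqrt{100 \sqrt{10} + 338} = \sqrt{338 + 100 \sqrt{10}}$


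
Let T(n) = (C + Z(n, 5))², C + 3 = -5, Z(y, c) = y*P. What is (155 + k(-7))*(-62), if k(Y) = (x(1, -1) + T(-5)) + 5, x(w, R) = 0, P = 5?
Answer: -77438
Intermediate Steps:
Z(y, c) = 5*y (Z(y, c) = y*5 = 5*y)
C = -8 (C = -3 - 5 = -8)
T(n) = (-8 + 5*n)²
k(Y) = 1094 (k(Y) = (0 + (-8 + 5*(-5))²) + 5 = (0 + (-8 - 25)²) + 5 = (0 + (-33)²) + 5 = (0 + 1089) + 5 = 1089 + 5 = 1094)
(155 + k(-7))*(-62) = (155 + 1094)*(-62) = 1249*(-62) = -77438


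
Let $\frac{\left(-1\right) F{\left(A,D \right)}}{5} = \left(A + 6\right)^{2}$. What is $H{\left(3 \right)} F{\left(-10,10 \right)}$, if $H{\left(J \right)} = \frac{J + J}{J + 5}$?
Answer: $-60$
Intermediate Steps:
$F{\left(A,D \right)} = - 5 \left(6 + A\right)^{2}$ ($F{\left(A,D \right)} = - 5 \left(A + 6\right)^{2} = - 5 \left(6 + A\right)^{2}$)
$H{\left(J \right)} = \frac{2 J}{5 + J}$
$H{\left(3 \right)} F{\left(-10,10 \right)} = 2 \cdot 3 \frac{1}{5 + 3} \left(- 5 \left(6 - 10\right)^{2}\right) = 2 \cdot 3 \cdot \frac{1}{8} \left(- 5 \left(-4\right)^{2}\right) = 2 \cdot 3 \cdot \frac{1}{8} \left(\left(-5\right) 16\right) = \frac{3}{4} \left(-80\right) = -60$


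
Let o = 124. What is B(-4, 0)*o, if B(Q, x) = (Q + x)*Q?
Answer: 1984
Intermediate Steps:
B(Q, x) = Q*(Q + x)
B(-4, 0)*o = -4*(-4 + 0)*124 = -4*(-4)*124 = 16*124 = 1984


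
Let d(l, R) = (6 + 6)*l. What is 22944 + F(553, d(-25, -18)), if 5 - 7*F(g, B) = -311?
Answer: 160924/7 ≈ 22989.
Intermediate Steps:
d(l, R) = 12*l
F(g, B) = 316/7 (F(g, B) = 5/7 - ⅐*(-311) = 5/7 + 311/7 = 316/7)
22944 + F(553, d(-25, -18)) = 22944 + 316/7 = 160924/7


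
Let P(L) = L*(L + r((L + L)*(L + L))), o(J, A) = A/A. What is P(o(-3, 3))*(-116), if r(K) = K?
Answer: -580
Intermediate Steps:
o(J, A) = 1
P(L) = L*(L + 4*L²) (P(L) = L*(L + (L + L)*(L + L)) = L*(L + (2*L)*(2*L)) = L*(L + 4*L²))
P(o(-3, 3))*(-116) = (1²*(1 + 4*1))*(-116) = (1*(1 + 4))*(-116) = (1*5)*(-116) = 5*(-116) = -580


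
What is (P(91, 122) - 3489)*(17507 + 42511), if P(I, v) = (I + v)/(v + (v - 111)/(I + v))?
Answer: -5441121686952/25997 ≈ -2.0930e+8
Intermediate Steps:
P(I, v) = (I + v)/(v + (-111 + v)/(I + v))
(P(91, 122) - 3489)*(17507 + 42511) = ((91 + 122)²/(-111 + 122 + 122² + 91*122) - 3489)*(17507 + 42511) = (213²/(-111 + 122 + 14884 + 11102) - 3489)*60018 = (45369/25997 - 3489)*60018 = -90658164/25997*60018 = -5441121686952/25997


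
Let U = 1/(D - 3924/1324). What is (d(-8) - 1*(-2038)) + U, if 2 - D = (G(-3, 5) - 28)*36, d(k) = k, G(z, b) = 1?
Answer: 652468721/321413 ≈ 2030.0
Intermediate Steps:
D = 974 (D = 2 - (1 - 28)*36 = 2 - (-27)*36 = 2 - 1*(-972) = 2 + 972 = 974)
U = 331/321413 (U = 1/(974 - 3924/1324) = 1/(974 - 3924*1/1324) = 1/(974 - 981/331) = 1/(321413/331) = 331/321413 ≈ 0.0010298)
(d(-8) - 1*(-2038)) + U = (-8 - 1*(-2038)) + 331/321413 = (-8 + 2038) + 331/321413 = 2030 + 331/321413 = 652468721/321413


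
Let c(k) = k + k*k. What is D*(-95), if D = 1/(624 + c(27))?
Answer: -19/276 ≈ -0.068841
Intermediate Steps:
c(k) = k + k**2
D = 1/1380 (D = 1/(624 + 27*(1 + 27)) = 1/(624 + 27*28) = 1/(624 + 756) = 1/1380 ≈ 0.00072464)
D*(-95) = (1/1380)*(-95) = -19/276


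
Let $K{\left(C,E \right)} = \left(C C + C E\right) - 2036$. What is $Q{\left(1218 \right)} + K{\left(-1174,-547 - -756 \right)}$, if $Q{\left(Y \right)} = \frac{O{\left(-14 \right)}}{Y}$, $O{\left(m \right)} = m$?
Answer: $\frac{98386037}{87} \approx 1.1309 \cdot 10^{6}$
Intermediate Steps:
$Q{\left(Y \right)} = - \frac{14}{Y}$
$K{\left(C,E \right)} = -2036 + C^{2} + C E$ ($K{\left(C,E \right)} = \left(C^{2} + C E\right) - 2036 = -2036 + C^{2} + C E$)
$Q{\left(1218 \right)} + K{\left(-1174,-547 - -756 \right)} = - \frac{14}{1218} - \left(2036 - 1378276 + 1174 \left(-547 - -756\right)\right) = \left(-14\right) \frac{1}{1218} - \left(-1376240 + 1174 \left(-547 + 756\right)\right) = - \frac{1}{87} - -1130874 = - \frac{1}{87} + 1130874 = \frac{98386037}{87}$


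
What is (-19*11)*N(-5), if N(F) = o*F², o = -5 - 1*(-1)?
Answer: 20900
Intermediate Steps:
o = -4 (o = -5 + 1 = -4)
N(F) = -4*F²
(-19*11)*N(-5) = (-19*11)*(-4*(-5)²) = -(-836)*25 = -209*(-100) = 20900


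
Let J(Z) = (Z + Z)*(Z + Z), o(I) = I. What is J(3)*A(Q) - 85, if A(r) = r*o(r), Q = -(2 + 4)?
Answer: 1211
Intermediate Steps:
J(Z) = 4*Z² (J(Z) = (2*Z)*(2*Z) = 4*Z²)
Q = -6 (Q = -1*6 = -6)
A(r) = r² (A(r) = r*r = r²)
J(3)*A(Q) - 85 = (4*3²)*(-6)² - 85 = (4*9)*36 - 85 = 36*36 - 85 = 1296 - 85 = 1211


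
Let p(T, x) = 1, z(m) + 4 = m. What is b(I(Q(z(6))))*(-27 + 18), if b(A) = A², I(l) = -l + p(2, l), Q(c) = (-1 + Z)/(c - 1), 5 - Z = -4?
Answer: -441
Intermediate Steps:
Z = 9 (Z = 5 - 1*(-4) = 5 + 4 = 9)
z(m) = -4 + m
Q(c) = 8/(-1 + c) (Q(c) = (-1 + 9)/(c - 1) = 8/(-1 + c))
I(l) = 1 - l (I(l) = -l + 1 = 1 - l)
b(I(Q(z(6))))*(-27 + 18) = (1 - 8/(-1 + (-4 + 6)))²*(-27 + 18) = (1 - 8/(-1 + 2))²*(-9) = (1 - 8/1)²*(-9) = (1 - 8)²*(-9) = (-7)²*(-9) = 49*(-9) = -441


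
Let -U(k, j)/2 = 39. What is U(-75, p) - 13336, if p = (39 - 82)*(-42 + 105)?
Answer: -13414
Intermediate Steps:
p = -2709 (p = -43*63 = -2709)
U(k, j) = -78 (U(k, j) = -2*39 = -78)
U(-75, p) - 13336 = -78 - 13336 = -13414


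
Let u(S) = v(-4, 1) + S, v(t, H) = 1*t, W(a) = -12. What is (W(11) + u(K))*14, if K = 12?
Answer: -56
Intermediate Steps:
v(t, H) = t
u(S) = -4 + S
(W(11) + u(K))*14 = (-12 + (-4 + 12))*14 = (-12 + 8)*14 = -4*14 = -56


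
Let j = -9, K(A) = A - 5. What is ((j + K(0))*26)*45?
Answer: -16380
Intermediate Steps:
K(A) = -5 + A
((j + K(0))*26)*45 = ((-9 + (-5 + 0))*26)*45 = ((-9 - 5)*26)*45 = -14*26*45 = -364*45 = -16380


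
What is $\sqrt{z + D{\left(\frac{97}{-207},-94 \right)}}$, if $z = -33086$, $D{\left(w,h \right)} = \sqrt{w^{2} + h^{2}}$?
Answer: $\frac{\sqrt{-157522446 + 23 \sqrt{378623173}}}{69} \approx 181.64 i$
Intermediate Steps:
$D{\left(w,h \right)} = \sqrt{h^{2} + w^{2}}$
$\sqrt{z + D{\left(\frac{97}{-207},-94 \right)}} = \sqrt{-33086 + \sqrt{\left(-94\right)^{2} + \left(\frac{97}{-207}\right)^{2}}} = \sqrt{-33086 + \sqrt{8836 + \left(97 \left(- \frac{1}{207}\right)\right)^{2}}} = \sqrt{-33086 + \sqrt{8836 + \left(- \frac{97}{207}\right)^{2}}} = \sqrt{-33086 + \sqrt{8836 + \frac{9409}{42849}}} = \sqrt{-33086 + \sqrt{\frac{378623173}{42849}}} = \sqrt{-33086 + \frac{\sqrt{378623173}}{207}}$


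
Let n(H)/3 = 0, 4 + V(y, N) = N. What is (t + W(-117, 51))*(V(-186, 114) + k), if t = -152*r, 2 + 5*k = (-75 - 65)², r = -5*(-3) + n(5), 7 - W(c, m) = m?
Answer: -46823952/5 ≈ -9.3648e+6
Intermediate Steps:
W(c, m) = 7 - m
V(y, N) = -4 + N
n(H) = 0 (n(H) = 3*0 = 0)
r = 15 (r = -5*(-3) + 0 = 15 + 0 = 15)
k = 19598/5 (k = -⅖ + (-75 - 65)²/5 = -⅖ + (⅕)*(-140)² = -⅖ + (⅕)*19600 = -⅖ + 3920 = 19598/5 ≈ 3919.6)
t = -2280 (t = -152*15 = -2280)
(t + W(-117, 51))*(V(-186, 114) + k) = (-2280 + (7 - 1*51))*((-4 + 114) + 19598/5) = (-2280 + (7 - 51))*(110 + 19598/5) = (-2280 - 44)*(20148/5) = -2324*20148/5 = -46823952/5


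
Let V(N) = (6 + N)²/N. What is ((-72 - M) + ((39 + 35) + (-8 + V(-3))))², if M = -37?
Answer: 784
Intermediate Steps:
V(N) = (6 + N)²/N
((-72 - M) + ((39 + 35) + (-8 + V(-3))))² = ((-72 - 1*(-37)) + ((39 + 35) + (-8 + (6 - 3)²/(-3))))² = ((-72 + 37) + (74 + (-8 - ⅓*3²)))² = (-35 + (74 + (-8 - ⅓*9)))² = (-35 + (74 + (-8 - 3)))² = (-35 + (74 - 11))² = (-35 + 63)² = 28² = 784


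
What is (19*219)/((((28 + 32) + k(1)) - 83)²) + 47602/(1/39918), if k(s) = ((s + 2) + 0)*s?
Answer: 760070658561/400 ≈ 1.9002e+9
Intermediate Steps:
k(s) = s*(2 + s) (k(s) = ((2 + s) + 0)*s = (2 + s)*s = s*(2 + s))
(19*219)/((((28 + 32) + k(1)) - 83)²) + 47602/(1/39918) = (19*219)/((((28 + 32) + 1*(2 + 1)) - 83)²) + 47602/(1/39918) = 4161/(((60 + 1*3) - 83)²) + 47602/(1/39918) = 4161/(((60 + 3) - 83)²) + 47602*39918 = 4161/((63 - 83)²) + 1900176636 = 4161/((-20)²) + 1900176636 = 4161/400 + 1900176636 = 760070658561/400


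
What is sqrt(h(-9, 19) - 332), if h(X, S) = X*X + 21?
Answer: I*sqrt(230) ≈ 15.166*I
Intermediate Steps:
h(X, S) = 21 + X**2 (h(X, S) = X**2 + 21 = 21 + X**2)
sqrt(h(-9, 19) - 332) = sqrt((21 + (-9)**2) - 332) = sqrt((21 + 81) - 332) = sqrt(102 - 332) = sqrt(-230) = I*sqrt(230)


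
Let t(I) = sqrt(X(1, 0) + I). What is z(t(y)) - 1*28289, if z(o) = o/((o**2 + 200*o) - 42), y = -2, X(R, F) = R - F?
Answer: -1183866161/41849 - 43*I/41849 ≈ -28289.0 - 0.0010275*I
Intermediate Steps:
t(I) = sqrt(1 + I) (t(I) = sqrt((1 - 1*0) + I) = sqrt((1 + 0) + I) = sqrt(1 + I))
z(o) = o/(-42 + o**2 + 200*o)
z(t(y)) - 1*28289 = sqrt(1 - 2)/(-42 + (sqrt(1 - 2))**2 + 200*sqrt(1 - 2)) - 1*28289 = sqrt(-1)/(-42 + (sqrt(-1))**2 + 200*sqrt(-1)) - 28289 = I/(-42 + I**2 + 200*I) - 28289 = I/(-42 - 1 + 200*I) - 28289 = I/(-43 + 200*I) - 28289 = I*((-43 - 200*I)/41849) - 28289 = I*(-43 - 200*I)/41849 - 28289 = -28289 + I*(-43 - 200*I)/41849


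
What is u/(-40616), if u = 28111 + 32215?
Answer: -30163/20308 ≈ -1.4853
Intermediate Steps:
u = 60326
u/(-40616) = 60326/(-40616) = 60326*(-1/40616) = -30163/20308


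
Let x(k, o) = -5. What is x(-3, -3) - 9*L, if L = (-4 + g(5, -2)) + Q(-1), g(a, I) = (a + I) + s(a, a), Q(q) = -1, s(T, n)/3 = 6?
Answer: -149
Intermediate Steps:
s(T, n) = 18 (s(T, n) = 3*6 = 18)
g(a, I) = 18 + I + a (g(a, I) = (a + I) + 18 = (I + a) + 18 = 18 + I + a)
L = 16 (L = (-4 + (18 - 2 + 5)) - 1 = (-4 + 21) - 1 = 17 - 1 = 16)
x(-3, -3) - 9*L = -5 - 9*16 = -5 - 144 = -149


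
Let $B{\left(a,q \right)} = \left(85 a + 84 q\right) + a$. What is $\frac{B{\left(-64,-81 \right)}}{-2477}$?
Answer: $\frac{12308}{2477} \approx 4.9689$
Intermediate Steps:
$B{\left(a,q \right)} = 84 q + 86 a$ ($B{\left(a,q \right)} = \left(84 q + 85 a\right) + a = 84 q + 86 a$)
$\frac{B{\left(-64,-81 \right)}}{-2477} = \frac{84 \left(-81\right) + 86 \left(-64\right)}{-2477} = \left(-6804 - 5504\right) \left(- \frac{1}{2477}\right) = \left(-12308\right) \left(- \frac{1}{2477}\right) = \frac{12308}{2477}$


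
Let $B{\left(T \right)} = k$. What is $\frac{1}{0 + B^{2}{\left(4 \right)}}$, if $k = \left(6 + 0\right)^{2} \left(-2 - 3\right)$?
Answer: $\frac{1}{32400} \approx 3.0864 \cdot 10^{-5}$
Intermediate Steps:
$k = -180$ ($k = 6^{2} \left(-5\right) = 36 \left(-5\right) = -180$)
$B{\left(T \right)} = -180$
$\frac{1}{0 + B^{2}{\left(4 \right)}} = \frac{1}{0 + \left(-180\right)^{2}} = \frac{1}{0 + 32400} = \frac{1}{32400}$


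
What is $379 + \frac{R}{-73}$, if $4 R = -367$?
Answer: $\frac{111035}{292} \approx 380.26$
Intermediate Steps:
$R = - \frac{367}{4}$ ($R = \frac{1}{4} \left(-367\right) = - \frac{367}{4} \approx -91.75$)
$379 + \frac{R}{-73} = 379 + \frac{1}{-73} \left(- \frac{367}{4}\right) = 379 - - \frac{367}{292} = 379 + \frac{367}{292} = \frac{111035}{292}$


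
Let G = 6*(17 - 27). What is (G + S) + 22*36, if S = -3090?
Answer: -2358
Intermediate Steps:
G = -60 (G = 6*(-10) = -60)
(G + S) + 22*36 = (-60 - 3090) + 22*36 = -3150 + 792 = -2358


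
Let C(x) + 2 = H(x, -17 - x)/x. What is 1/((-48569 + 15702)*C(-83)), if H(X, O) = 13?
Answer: 83/5883193 ≈ 1.4108e-5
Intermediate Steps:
C(x) = -2 + 13/x
1/((-48569 + 15702)*C(-83)) = 1/((-48569 + 15702)*(-2 + 13/(-83))) = 1/((-32867)*(-2 + 13*(-1/83))) = -1/(32867*(-2 - 13/83)) = -1/(32867*(-179/83)) = -1/32867*(-83/179) = 83/5883193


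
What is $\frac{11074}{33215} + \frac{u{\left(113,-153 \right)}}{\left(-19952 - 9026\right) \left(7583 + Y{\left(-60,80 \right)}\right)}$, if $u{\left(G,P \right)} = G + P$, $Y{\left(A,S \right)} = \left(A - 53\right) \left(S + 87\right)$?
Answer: $\frac{64684725831}{194013360710} \approx 0.3334$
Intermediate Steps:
$Y{\left(A,S \right)} = \left(-53 + A\right) \left(87 + S\right)$
$\frac{11074}{33215} + \frac{u{\left(113,-153 \right)}}{\left(-19952 - 9026\right) \left(7583 + Y{\left(-60,80 \right)}\right)} = \frac{11074}{33215} + \frac{113 - 153}{\left(-19952 - 9026\right) \left(7583 - 18871\right)} = 11074 \cdot \frac{1}{33215} - \frac{40}{\left(-28978\right) \left(7583 - 18871\right)} = \frac{1582}{4745} - \frac{40}{\left(-28978\right) \left(7583 - 18871\right)} = \frac{1582}{4745} - \frac{40}{\left(-28978\right) \left(-11288\right)} = \frac{1582}{4745} - \frac{40}{327103664} = \frac{1582}{4745} - \frac{5}{40887958} = \frac{64684725831}{194013360710}$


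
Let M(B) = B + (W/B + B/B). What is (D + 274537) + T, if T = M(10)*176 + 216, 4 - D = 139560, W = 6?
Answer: 686193/5 ≈ 1.3724e+5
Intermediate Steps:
D = -139556 (D = 4 - 1*139560 = 4 - 139560 = -139556)
M(B) = 1 + B + 6/B (M(B) = B + (6/B + B/B) = B + (6/B + 1) = B + (1 + 6/B) = 1 + B + 6/B)
T = 11288/5 (T = (1 + 10 + 6/10)*176 + 216 = (1 + 10 + 6*(⅒))*176 + 216 = (1 + 10 + ⅗)*176 + 216 = (58/5)*176 + 216 = 10208/5 + 216 = 11288/5 ≈ 2257.6)
(D + 274537) + T = (-139556 + 274537) + 11288/5 = 134981 + 11288/5 = 686193/5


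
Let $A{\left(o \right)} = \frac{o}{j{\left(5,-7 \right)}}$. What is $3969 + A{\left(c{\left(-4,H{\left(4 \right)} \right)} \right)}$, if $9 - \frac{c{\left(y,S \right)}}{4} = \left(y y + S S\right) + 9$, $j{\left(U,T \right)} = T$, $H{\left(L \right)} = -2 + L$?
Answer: $\frac{27863}{7} \approx 3980.4$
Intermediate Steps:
$c{\left(y,S \right)} = - 4 S^{2} - 4 y^{2}$ ($c{\left(y,S \right)} = 36 - 4 \left(\left(y y + S S\right) + 9\right) = 36 - 4 \left(\left(y^{2} + S^{2}\right) + 9\right) = 36 - 4 \left(\left(S^{2} + y^{2}\right) + 9\right) = 36 - 4 \left(9 + S^{2} + y^{2}\right) = 36 - \left(36 + 4 S^{2} + 4 y^{2}\right) = - 4 S^{2} - 4 y^{2}$)
$A{\left(o \right)} = - \frac{o}{7}$ ($A{\left(o \right)} = \frac{o}{-7} = o \left(- \frac{1}{7}\right) = - \frac{o}{7}$)
$3969 + A{\left(c{\left(-4,H{\left(4 \right)} \right)} \right)} = 3969 - \frac{- 4 \left(-2 + 4\right)^{2} - 4 \left(-4\right)^{2}}{7} = 3969 - \frac{- 4 \cdot 2^{2} - 64}{7} = 3969 - \frac{\left(-4\right) 4 - 64}{7} = 3969 - \frac{-16 - 64}{7} = 3969 - - \frac{80}{7} = 3969 + \frac{80}{7} = \frac{27863}{7}$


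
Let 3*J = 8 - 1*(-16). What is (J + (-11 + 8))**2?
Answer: 25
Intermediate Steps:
J = 8 (J = (8 - 1*(-16))/3 = (8 + 16)/3 = (1/3)*24 = 8)
(J + (-11 + 8))**2 = (8 + (-11 + 8))**2 = (8 - 3)**2 = 5**2 = 25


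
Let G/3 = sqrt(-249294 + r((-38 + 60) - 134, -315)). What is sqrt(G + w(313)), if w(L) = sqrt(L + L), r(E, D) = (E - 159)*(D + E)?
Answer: sqrt(sqrt(626) + 3*I*sqrt(133577)) ≈ 23.683 + 23.149*I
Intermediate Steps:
r(E, D) = (-159 + E)*(D + E)
w(L) = sqrt(2)*sqrt(L) (w(L) = sqrt(2*L) = sqrt(2)*sqrt(L))
G = 3*I*sqrt(133577) (G = 3*sqrt(-249294 + (((-38 + 60) - 134)**2 - 159*(-315) - 159*((-38 + 60) - 134) - 315*((-38 + 60) - 134))) = 3*sqrt(-249294 + ((22 - 134)**2 + 50085 - 159*(22 - 134) - 315*(22 - 134))) = 3*sqrt(-249294 + ((-112)**2 + 50085 - 159*(-112) - 315*(-112))) = 3*sqrt(-249294 + (12544 + 50085 + 17808 + 35280)) = 3*sqrt(-249294 + 115717) = 3*sqrt(-133577) = 3*(I*sqrt(133577)) = 3*I*sqrt(133577) ≈ 1096.4*I)
sqrt(G + w(313)) = sqrt(3*I*sqrt(133577) + sqrt(2)*sqrt(313)) = sqrt(3*I*sqrt(133577) + sqrt(626)) = sqrt(sqrt(626) + 3*I*sqrt(133577))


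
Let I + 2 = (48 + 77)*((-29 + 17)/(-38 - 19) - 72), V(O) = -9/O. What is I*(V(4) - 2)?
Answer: 1449573/38 ≈ 38147.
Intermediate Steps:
I = -170538/19 (I = -2 + (48 + 77)*((-29 + 17)/(-38 - 19) - 72) = -2 + 125*(-12/(-57) - 72) = -2 + 125*(-12*(-1/57) - 72) = -2 + 125*(4/19 - 72) = -2 + 125*(-1364/19) = -2 - 170500/19 = -170538/19 ≈ -8975.7)
I*(V(4) - 2) = -170538*(-9/4 - 2)/19 = -170538/19*(-17/4) = 1449573/38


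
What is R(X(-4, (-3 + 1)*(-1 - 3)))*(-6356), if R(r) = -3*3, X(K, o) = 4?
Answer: 57204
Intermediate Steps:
R(r) = -9
R(X(-4, (-3 + 1)*(-1 - 3)))*(-6356) = -9*(-6356) = 57204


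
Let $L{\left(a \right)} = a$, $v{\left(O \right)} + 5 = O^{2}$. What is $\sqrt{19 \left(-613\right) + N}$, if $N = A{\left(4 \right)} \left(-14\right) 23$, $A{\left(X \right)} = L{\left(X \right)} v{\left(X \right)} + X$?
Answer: $i \sqrt{27103} \approx 164.63 i$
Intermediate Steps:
$v{\left(O \right)} = -5 + O^{2}$
$A{\left(X \right)} = X + X \left(-5 + X^{2}\right)$ ($A{\left(X \right)} = X \left(-5 + X^{2}\right) + X = X + X \left(-5 + X^{2}\right)$)
$N = -15456$ ($N = 4 \left(-4 + 4^{2}\right) \left(-14\right) 23 = 4 \left(-4 + 16\right) \left(-14\right) 23 = 4 \cdot 12 \left(-14\right) 23 = 48 \left(-14\right) 23 = \left(-672\right) 23 = -15456$)
$\sqrt{19 \left(-613\right) + N} = \sqrt{19 \left(-613\right) - 15456} = \sqrt{-11647 - 15456} = \sqrt{-27103} = i \sqrt{27103}$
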